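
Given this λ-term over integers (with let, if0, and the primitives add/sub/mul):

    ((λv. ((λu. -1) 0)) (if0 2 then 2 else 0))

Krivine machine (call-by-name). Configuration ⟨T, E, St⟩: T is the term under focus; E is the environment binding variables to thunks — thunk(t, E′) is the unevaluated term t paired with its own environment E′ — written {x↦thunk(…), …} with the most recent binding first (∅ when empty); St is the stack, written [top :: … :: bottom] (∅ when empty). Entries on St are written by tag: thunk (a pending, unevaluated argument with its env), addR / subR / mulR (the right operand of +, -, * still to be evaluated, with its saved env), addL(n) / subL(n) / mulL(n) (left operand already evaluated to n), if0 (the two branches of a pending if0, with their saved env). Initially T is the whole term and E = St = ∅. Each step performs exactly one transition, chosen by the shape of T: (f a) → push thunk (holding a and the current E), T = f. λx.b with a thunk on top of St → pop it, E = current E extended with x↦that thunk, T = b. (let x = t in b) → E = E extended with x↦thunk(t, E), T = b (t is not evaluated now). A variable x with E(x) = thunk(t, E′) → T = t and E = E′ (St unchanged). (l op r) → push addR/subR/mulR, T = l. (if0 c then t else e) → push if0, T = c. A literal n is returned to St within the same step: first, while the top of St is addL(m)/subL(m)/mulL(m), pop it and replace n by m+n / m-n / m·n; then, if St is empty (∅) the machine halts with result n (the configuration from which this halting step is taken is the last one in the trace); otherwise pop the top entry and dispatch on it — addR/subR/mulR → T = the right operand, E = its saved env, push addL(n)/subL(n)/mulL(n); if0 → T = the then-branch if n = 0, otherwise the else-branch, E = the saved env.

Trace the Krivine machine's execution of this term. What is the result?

Answer: -1

Derivation:
t=0: ⟨T=((λv. ((λu. -1) 0)) (if0 2 then 2 else 0)); E=∅; St=∅⟩
t=1: ⟨T=(λv. ((λu. -1) 0)); E=∅; St=[thunk]⟩
t=2: ⟨T=((λu. -1) 0); E={v↦thunk((if0 2 then 2 else 0), ∅)}; St=∅⟩
t=3: ⟨T=(λu. -1); E={v↦thunk((if0 2 then 2 else 0), ∅)}; St=[thunk]⟩
t=4: ⟨T=-1; E={u↦thunk(0, {v↦thunk((if0 2 then 2 else 0), ∅)}), v↦thunk((if0 2 then 2 else 0), ∅)}; St=∅⟩
→ final value -1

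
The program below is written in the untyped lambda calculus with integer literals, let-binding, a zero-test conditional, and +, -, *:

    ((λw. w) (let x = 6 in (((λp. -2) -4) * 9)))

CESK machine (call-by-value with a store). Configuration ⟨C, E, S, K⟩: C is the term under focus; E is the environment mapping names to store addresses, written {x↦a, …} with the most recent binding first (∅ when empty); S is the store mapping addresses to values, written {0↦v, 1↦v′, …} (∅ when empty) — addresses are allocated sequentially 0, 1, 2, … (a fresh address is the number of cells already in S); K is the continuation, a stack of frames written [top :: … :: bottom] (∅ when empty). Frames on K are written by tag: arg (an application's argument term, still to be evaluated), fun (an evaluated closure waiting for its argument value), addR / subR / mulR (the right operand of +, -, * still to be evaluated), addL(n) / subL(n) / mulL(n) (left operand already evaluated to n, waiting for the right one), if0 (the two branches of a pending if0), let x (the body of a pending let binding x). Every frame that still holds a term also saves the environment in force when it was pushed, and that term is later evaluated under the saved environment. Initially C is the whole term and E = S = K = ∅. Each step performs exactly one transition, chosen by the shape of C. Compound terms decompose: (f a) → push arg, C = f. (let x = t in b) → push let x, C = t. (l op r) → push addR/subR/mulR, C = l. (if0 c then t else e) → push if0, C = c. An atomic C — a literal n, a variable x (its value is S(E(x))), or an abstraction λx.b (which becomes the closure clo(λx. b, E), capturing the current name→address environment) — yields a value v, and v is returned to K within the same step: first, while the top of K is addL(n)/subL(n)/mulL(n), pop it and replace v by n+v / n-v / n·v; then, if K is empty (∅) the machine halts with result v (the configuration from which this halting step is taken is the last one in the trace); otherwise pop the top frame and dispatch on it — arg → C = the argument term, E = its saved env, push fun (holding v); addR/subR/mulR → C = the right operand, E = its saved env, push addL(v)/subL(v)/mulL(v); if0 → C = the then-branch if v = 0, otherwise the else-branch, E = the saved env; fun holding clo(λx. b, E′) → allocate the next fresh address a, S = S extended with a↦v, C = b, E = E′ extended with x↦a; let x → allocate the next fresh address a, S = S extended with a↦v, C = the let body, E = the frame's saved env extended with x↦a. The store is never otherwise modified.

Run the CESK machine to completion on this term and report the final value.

step 0: <C=((λw. w) (let x = 6 in (((λp. -2) -4) * 9))), E=∅, S=∅, K=∅>
step 1: <C=(λw. w), E=∅, S=∅, K=[arg]>
step 2: <C=(let x = 6 in (((λp. -2) -4) * 9)), E=∅, S=∅, K=[fun]>
step 3: <C=6, E=∅, S=∅, K=[let x :: fun]>
step 4: <C=(((λp. -2) -4) * 9), E={x↦0}, S={0↦6}, K=[fun]>
step 5: <C=((λp. -2) -4), E={x↦0}, S={0↦6}, K=[mulR :: fun]>
step 6: <C=(λp. -2), E={x↦0}, S={0↦6}, K=[arg :: mulR :: fun]>
step 7: <C=-4, E={x↦0}, S={0↦6}, K=[fun :: mulR :: fun]>
step 8: <C=-2, E={p↦1, x↦0}, S={0↦6, 1↦-4}, K=[mulR :: fun]>
step 9: <C=9, E={x↦0}, S={0↦6, 1↦-4}, K=[mulL(-2) :: fun]>
step 10: <C=w, E={w↦2}, S={0↦6, 1↦-4, 2↦-18}, K=∅>
→ final value -18

Answer: -18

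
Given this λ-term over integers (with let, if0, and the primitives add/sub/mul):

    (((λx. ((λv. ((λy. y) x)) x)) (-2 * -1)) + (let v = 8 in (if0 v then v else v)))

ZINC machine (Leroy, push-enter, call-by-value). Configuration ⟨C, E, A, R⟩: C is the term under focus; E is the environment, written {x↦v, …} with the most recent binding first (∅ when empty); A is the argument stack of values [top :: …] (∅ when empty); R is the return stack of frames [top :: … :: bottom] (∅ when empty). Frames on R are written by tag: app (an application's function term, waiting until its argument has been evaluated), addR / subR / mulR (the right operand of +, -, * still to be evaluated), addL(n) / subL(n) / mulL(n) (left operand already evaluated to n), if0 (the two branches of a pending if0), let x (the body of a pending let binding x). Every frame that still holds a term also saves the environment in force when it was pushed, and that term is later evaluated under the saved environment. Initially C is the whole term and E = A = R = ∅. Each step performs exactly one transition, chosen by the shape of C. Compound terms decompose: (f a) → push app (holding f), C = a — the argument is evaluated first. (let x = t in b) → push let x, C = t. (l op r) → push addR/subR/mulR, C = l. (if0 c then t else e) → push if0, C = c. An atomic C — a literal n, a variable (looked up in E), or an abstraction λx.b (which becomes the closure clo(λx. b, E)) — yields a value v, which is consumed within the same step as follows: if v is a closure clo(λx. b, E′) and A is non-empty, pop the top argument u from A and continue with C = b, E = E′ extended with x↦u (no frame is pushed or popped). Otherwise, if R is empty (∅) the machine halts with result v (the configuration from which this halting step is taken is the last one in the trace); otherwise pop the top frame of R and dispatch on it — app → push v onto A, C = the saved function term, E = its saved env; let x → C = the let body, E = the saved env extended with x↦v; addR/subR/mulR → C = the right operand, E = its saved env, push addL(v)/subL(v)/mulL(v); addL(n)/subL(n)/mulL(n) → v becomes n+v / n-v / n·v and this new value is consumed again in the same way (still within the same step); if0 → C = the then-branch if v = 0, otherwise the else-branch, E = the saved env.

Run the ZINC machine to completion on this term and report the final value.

Answer: 10

Execution trace:
[0] ⟨C=(((λx. ((λv. ((λy. y) x)) x)) (-2 * -1)) + (let v = 8 in (if0 v then v else v))); E=∅; A=∅; R=∅⟩
[1] ⟨C=((λx. ((λv. ((λy. y) x)) x)) (-2 * -1)); E=∅; A=∅; R=[addR]⟩
[2] ⟨C=(-2 * -1); E=∅; A=∅; R=[app :: addR]⟩
[3] ⟨C=-2; E=∅; A=∅; R=[mulR :: app :: addR]⟩
[4] ⟨C=-1; E=∅; A=∅; R=[mulL(-2) :: app :: addR]⟩
[5] ⟨C=(λx. ((λv. ((λy. y) x)) x)); E=∅; A=[2]; R=[addR]⟩
[6] ⟨C=((λv. ((λy. y) x)) x); E={x↦2}; A=∅; R=[addR]⟩
[7] ⟨C=x; E={x↦2}; A=∅; R=[app :: addR]⟩
[8] ⟨C=(λv. ((λy. y) x)); E={x↦2}; A=[2]; R=[addR]⟩
[9] ⟨C=((λy. y) x); E={v↦2, x↦2}; A=∅; R=[addR]⟩
[10] ⟨C=x; E={v↦2, x↦2}; A=∅; R=[app :: addR]⟩
[11] ⟨C=(λy. y); E={v↦2, x↦2}; A=[2]; R=[addR]⟩
[12] ⟨C=y; E={y↦2, v↦2, x↦2}; A=∅; R=[addR]⟩
[13] ⟨C=(let v = 8 in (if0 v then v else v)); E=∅; A=∅; R=[addL(2)]⟩
[14] ⟨C=8; E=∅; A=∅; R=[let v :: addL(2)]⟩
[15] ⟨C=(if0 v then v else v); E={v↦8}; A=∅; R=[addL(2)]⟩
[16] ⟨C=v; E={v↦8}; A=∅; R=[if0 :: addL(2)]⟩
[17] ⟨C=v; E={v↦8}; A=∅; R=[addL(2)]⟩
→ final value 10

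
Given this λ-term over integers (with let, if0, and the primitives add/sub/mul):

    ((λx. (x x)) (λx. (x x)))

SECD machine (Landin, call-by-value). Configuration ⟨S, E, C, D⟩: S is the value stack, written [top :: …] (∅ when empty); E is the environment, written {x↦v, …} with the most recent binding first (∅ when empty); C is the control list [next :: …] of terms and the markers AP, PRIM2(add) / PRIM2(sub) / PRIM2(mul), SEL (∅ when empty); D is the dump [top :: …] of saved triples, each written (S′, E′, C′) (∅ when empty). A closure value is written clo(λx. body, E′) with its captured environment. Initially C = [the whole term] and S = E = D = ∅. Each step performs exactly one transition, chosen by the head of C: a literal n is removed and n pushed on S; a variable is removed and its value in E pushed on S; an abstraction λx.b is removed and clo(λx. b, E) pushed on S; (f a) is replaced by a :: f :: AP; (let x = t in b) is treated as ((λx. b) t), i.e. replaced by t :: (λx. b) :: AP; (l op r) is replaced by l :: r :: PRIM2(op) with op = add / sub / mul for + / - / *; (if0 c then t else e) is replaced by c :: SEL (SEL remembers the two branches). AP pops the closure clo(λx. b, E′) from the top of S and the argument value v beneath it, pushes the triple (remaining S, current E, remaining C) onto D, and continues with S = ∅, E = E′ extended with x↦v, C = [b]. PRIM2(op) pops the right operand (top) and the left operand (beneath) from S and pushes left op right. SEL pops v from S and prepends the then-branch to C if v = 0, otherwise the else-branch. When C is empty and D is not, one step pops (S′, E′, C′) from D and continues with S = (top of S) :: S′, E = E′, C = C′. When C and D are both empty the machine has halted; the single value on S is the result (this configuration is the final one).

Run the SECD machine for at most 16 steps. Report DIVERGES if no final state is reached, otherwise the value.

Answer: DIVERGES (no final state within 16 steps)

Derivation:
t=0: [S=∅ | E=∅ | C=[((λx. (x x)) (λx. (x x)))] | D=∅]
t=1: [S=∅ | E=∅ | C=[(λx. (x x)) :: (λx. (x x)) :: AP] | D=∅]
t=2: [S=[clo(λx. (x x), ∅)] | E=∅ | C=[(λx. (x x)) :: AP] | D=∅]
t=3: [S=[clo(λx. (x x), ∅) :: clo(λx. (x x), ∅)] | E=∅ | C=[AP] | D=∅]
t=4: [S=∅ | E={x↦clo(λx. (x x), ∅)} | C=[(x x)] | D=[(∅, ∅, ∅)]]
t=5: [S=∅ | E={x↦clo(λx. (x x), ∅)} | C=[x :: x :: AP] | D=[(∅, ∅, ∅)]]
t=6: [S=[clo(λx. (x x), ∅)] | E={x↦clo(λx. (x x), ∅)} | C=[x :: AP] | D=[(∅, ∅, ∅)]]
t=7: [S=[clo(λx. (x x), ∅) :: clo(λx. (x x), ∅)] | E={x↦clo(λx. (x x), ∅)} | C=[AP] | D=[(∅, ∅, ∅)]]
t=8: [S=∅ | E={x↦clo(λx. (x x), ∅)} | C=[(x x)] | D=[(∅, {x↦clo(λx. (x x), ∅)}, ∅) :: (∅, ∅, ∅)]]
t=9: [S=∅ | E={x↦clo(λx. (x x), ∅)} | C=[x :: x :: AP] | D=[(∅, {x↦clo(λx. (x x), ∅)}, ∅) :: (∅, ∅, ∅)]]
t=10: [S=[clo(λx. (x x), ∅)] | E={x↦clo(λx. (x x), ∅)} | C=[x :: AP] | D=[(∅, {x↦clo(λx. (x x), ∅)}, ∅) :: (∅, ∅, ∅)]]
t=11: [S=[clo(λx. (x x), ∅) :: clo(λx. (x x), ∅)] | E={x↦clo(λx. (x x), ∅)} | C=[AP] | D=[(∅, {x↦clo(λx. (x x), ∅)}, ∅) :: (∅, ∅, ∅)]]
t=12: [S=∅ | E={x↦clo(λx. (x x), ∅)} | C=[(x x)] | D=[(∅, {x↦clo(λx. (x x), ∅)}, ∅) :: (∅, {x↦clo(λx. (x x), ∅)}, ∅) :: (∅, ∅, ∅)]]
t=13: [S=∅ | E={x↦clo(λx. (x x), ∅)} | C=[x :: x :: AP] | D=[(∅, {x↦clo(λx. (x x), ∅)}, ∅) :: (∅, {x↦clo(λx. (x x), ∅)}, ∅) :: (∅, ∅, ∅)]]
t=14: [S=[clo(λx. (x x), ∅)] | E={x↦clo(λx. (x x), ∅)} | C=[x :: AP] | D=[(∅, {x↦clo(λx. (x x), ∅)}, ∅) :: (∅, {x↦clo(λx. (x x), ∅)}, ∅) :: (∅, ∅, ∅)]]
t=15: [S=[clo(λx. (x x), ∅) :: clo(λx. (x x), ∅)] | E={x↦clo(λx. (x x), ∅)} | C=[AP] | D=[(∅, {x↦clo(λx. (x x), ∅)}, ∅) :: (∅, {x↦clo(λx. (x x), ∅)}, ∅) :: (∅, ∅, ∅)]]
t=16: [S=∅ | E={x↦clo(λx. (x x), ∅)} | C=[(x x)] | D=[(∅, {x↦clo(λx. (x x), ∅)}, ∅) :: (∅, {x↦clo(λx. (x x), ∅)}, ∅) :: (∅, {x↦clo(λx. (x x), ∅)}, ∅) :: (∅, ∅, ∅)]]
→ 16 transitions taken and the configuration is still not final: no result within 16 steps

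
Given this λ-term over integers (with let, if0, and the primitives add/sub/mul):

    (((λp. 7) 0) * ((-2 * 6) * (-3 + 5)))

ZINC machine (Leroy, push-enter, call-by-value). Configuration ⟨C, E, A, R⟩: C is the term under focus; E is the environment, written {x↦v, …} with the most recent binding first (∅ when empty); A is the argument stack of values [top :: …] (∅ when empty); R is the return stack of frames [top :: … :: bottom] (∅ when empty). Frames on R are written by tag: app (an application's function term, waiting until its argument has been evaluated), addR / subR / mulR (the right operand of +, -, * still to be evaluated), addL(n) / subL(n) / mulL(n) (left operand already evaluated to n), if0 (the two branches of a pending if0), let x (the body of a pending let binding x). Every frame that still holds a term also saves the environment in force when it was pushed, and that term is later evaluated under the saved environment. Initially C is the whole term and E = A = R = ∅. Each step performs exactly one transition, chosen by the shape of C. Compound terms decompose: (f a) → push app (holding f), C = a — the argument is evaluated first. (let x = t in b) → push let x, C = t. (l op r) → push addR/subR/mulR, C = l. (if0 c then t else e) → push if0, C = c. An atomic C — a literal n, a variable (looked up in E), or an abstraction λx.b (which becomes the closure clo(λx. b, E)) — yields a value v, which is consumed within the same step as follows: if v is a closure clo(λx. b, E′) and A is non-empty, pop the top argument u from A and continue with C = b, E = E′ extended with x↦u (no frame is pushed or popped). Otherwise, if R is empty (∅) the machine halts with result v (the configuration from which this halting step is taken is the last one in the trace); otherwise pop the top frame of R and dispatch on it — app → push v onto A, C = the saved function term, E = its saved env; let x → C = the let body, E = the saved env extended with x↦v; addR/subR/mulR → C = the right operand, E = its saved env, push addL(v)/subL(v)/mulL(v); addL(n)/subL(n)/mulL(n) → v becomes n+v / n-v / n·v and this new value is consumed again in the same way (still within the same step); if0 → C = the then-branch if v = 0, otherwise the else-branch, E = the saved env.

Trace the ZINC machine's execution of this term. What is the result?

[0] [C=(((λp. 7) 0) * ((-2 * 6) * (-3 + 5))) | E=∅ | A=∅ | R=∅]
[1] [C=((λp. 7) 0) | E=∅ | A=∅ | R=[mulR]]
[2] [C=0 | E=∅ | A=∅ | R=[app :: mulR]]
[3] [C=(λp. 7) | E=∅ | A=[0] | R=[mulR]]
[4] [C=7 | E={p↦0} | A=∅ | R=[mulR]]
[5] [C=((-2 * 6) * (-3 + 5)) | E=∅ | A=∅ | R=[mulL(7)]]
[6] [C=(-2 * 6) | E=∅ | A=∅ | R=[mulR :: mulL(7)]]
[7] [C=-2 | E=∅ | A=∅ | R=[mulR :: mulR :: mulL(7)]]
[8] [C=6 | E=∅ | A=∅ | R=[mulL(-2) :: mulR :: mulL(7)]]
[9] [C=(-3 + 5) | E=∅ | A=∅ | R=[mulL(-12) :: mulL(7)]]
[10] [C=-3 | E=∅ | A=∅ | R=[addR :: mulL(-12) :: mulL(7)]]
[11] [C=5 | E=∅ | A=∅ | R=[addL(-3) :: mulL(-12) :: mulL(7)]]
→ final value -168

Answer: -168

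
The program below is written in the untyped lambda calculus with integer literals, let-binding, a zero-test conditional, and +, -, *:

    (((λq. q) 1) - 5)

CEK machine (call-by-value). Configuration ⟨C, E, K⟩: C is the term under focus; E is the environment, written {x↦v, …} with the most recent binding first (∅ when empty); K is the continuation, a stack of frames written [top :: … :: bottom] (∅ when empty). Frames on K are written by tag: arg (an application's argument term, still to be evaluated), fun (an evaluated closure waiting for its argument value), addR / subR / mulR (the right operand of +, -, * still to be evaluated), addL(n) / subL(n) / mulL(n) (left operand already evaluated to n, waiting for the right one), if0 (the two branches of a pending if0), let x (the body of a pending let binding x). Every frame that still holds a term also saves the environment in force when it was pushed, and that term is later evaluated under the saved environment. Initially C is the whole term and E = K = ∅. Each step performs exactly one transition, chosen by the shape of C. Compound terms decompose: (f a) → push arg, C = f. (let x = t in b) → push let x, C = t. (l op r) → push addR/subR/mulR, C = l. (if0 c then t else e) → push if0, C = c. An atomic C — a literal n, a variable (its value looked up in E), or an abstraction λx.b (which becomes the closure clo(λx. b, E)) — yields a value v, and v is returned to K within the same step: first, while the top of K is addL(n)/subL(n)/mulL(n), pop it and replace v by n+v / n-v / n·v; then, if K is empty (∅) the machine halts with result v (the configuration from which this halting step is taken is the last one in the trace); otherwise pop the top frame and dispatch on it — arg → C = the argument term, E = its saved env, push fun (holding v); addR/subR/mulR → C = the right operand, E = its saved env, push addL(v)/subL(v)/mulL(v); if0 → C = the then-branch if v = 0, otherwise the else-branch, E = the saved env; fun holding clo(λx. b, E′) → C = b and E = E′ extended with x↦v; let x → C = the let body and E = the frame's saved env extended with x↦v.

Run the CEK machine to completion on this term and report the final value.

0. ⟨C=(((λq. q) 1) - 5); E=∅; K=∅⟩
1. ⟨C=((λq. q) 1); E=∅; K=[subR]⟩
2. ⟨C=(λq. q); E=∅; K=[arg :: subR]⟩
3. ⟨C=1; E=∅; K=[fun :: subR]⟩
4. ⟨C=q; E={q↦1}; K=[subR]⟩
5. ⟨C=5; E=∅; K=[subL(1)]⟩
→ final value -4

Answer: -4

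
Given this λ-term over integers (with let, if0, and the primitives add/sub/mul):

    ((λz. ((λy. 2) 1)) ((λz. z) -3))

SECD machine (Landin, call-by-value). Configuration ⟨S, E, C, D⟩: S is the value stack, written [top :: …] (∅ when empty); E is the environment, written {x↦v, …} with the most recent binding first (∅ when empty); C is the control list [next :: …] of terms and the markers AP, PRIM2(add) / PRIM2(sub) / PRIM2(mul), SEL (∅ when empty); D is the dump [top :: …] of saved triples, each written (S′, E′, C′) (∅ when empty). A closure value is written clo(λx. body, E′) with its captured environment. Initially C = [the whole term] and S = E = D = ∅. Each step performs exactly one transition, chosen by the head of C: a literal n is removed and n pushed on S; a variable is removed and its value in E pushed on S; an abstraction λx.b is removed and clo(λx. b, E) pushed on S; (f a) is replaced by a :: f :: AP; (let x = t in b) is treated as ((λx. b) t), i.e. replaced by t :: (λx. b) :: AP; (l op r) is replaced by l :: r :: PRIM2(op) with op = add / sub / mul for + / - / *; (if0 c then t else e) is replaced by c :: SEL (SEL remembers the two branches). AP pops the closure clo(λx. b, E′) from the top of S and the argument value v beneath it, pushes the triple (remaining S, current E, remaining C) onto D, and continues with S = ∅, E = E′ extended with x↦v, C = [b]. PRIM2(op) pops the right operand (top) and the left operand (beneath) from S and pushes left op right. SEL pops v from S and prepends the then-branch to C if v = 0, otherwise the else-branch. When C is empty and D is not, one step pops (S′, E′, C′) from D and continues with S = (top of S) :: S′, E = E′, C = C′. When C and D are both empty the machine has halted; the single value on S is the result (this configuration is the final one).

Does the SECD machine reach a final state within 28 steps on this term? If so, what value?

[0] ⟨S=∅; E=∅; C=[((λz. ((λy. 2) 1)) ((λz. z) -3))]; D=∅⟩
[1] ⟨S=∅; E=∅; C=[((λz. z) -3) :: (λz. ((λy. 2) 1)) :: AP]; D=∅⟩
[2] ⟨S=∅; E=∅; C=[-3 :: (λz. z) :: AP :: (λz. ((λy. 2) 1)) :: AP]; D=∅⟩
[3] ⟨S=[-3]; E=∅; C=[(λz. z) :: AP :: (λz. ((λy. 2) 1)) :: AP]; D=∅⟩
[4] ⟨S=[clo(λz. z, ∅) :: -3]; E=∅; C=[AP :: (λz. ((λy. 2) 1)) :: AP]; D=∅⟩
[5] ⟨S=∅; E={z↦-3}; C=[z]; D=[(∅, ∅, [(λz. ((λy. 2) 1)) :: AP])]⟩
[6] ⟨S=[-3]; E={z↦-3}; C=∅; D=[(∅, ∅, [(λz. ((λy. 2) 1)) :: AP])]⟩
[7] ⟨S=[-3]; E=∅; C=[(λz. ((λy. 2) 1)) :: AP]; D=∅⟩
[8] ⟨S=[clo(λz. ((λy. 2) 1), ∅) :: -3]; E=∅; C=[AP]; D=∅⟩
[9] ⟨S=∅; E={z↦-3}; C=[((λy. 2) 1)]; D=[(∅, ∅, ∅)]⟩
[10] ⟨S=∅; E={z↦-3}; C=[1 :: (λy. 2) :: AP]; D=[(∅, ∅, ∅)]⟩
[11] ⟨S=[1]; E={z↦-3}; C=[(λy. 2) :: AP]; D=[(∅, ∅, ∅)]⟩
[12] ⟨S=[clo(λy. 2, {z↦-3}) :: 1]; E={z↦-3}; C=[AP]; D=[(∅, ∅, ∅)]⟩
[13] ⟨S=∅; E={y↦1, z↦-3}; C=[2]; D=[(∅, {z↦-3}, ∅) :: (∅, ∅, ∅)]⟩
[14] ⟨S=[2]; E={y↦1, z↦-3}; C=∅; D=[(∅, {z↦-3}, ∅) :: (∅, ∅, ∅)]⟩
[15] ⟨S=[2]; E={z↦-3}; C=∅; D=[(∅, ∅, ∅)]⟩
[16] ⟨S=[2]; E=∅; C=∅; D=∅⟩
→ final value 2

Answer: 2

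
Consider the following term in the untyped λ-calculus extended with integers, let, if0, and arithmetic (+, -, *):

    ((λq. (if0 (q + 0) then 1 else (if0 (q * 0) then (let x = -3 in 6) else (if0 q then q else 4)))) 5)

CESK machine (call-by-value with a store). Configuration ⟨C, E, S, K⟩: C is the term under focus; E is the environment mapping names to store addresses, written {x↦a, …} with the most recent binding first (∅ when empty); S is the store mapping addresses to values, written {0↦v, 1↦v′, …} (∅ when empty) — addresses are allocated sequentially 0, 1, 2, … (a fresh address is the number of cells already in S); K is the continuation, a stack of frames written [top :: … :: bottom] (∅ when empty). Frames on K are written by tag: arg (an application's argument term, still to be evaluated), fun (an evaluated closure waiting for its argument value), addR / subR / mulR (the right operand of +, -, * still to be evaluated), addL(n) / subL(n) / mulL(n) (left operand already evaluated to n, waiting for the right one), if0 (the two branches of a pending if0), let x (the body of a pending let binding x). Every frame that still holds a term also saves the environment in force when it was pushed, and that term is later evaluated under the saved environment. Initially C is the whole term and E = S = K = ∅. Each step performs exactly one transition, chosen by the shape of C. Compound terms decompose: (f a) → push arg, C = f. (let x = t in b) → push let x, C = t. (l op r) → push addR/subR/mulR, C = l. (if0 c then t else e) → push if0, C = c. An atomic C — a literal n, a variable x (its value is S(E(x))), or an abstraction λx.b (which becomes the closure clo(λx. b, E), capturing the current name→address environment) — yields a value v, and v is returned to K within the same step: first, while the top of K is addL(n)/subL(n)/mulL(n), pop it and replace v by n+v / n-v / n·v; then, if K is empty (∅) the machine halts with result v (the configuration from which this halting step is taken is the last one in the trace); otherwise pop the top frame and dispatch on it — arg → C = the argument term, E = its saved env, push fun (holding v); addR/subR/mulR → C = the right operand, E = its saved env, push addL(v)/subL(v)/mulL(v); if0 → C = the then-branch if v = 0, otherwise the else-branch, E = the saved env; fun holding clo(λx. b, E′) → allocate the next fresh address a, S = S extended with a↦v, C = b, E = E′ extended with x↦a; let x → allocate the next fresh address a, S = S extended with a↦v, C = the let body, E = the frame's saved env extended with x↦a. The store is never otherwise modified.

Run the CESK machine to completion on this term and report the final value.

Answer: 6

Derivation:
[0] <C=((λq. (if0 (q + 0) then 1 else (if0 (q * 0) then (let x = -3 in 6) else (if0 q then q else 4)))) 5), E=∅, S=∅, K=∅>
[1] <C=(λq. (if0 (q + 0) then 1 else (if0 (q * 0) then (let x = -3 in 6) else (if0 q then q else 4)))), E=∅, S=∅, K=[arg]>
[2] <C=5, E=∅, S=∅, K=[fun]>
[3] <C=(if0 (q + 0) then 1 else (if0 (q * 0) then (let x = -3 in 6) else (if0 q then q else 4))), E={q↦0}, S={0↦5}, K=∅>
[4] <C=(q + 0), E={q↦0}, S={0↦5}, K=[if0]>
[5] <C=q, E={q↦0}, S={0↦5}, K=[addR :: if0]>
[6] <C=0, E={q↦0}, S={0↦5}, K=[addL(5) :: if0]>
[7] <C=(if0 (q * 0) then (let x = -3 in 6) else (if0 q then q else 4)), E={q↦0}, S={0↦5}, K=∅>
[8] <C=(q * 0), E={q↦0}, S={0↦5}, K=[if0]>
[9] <C=q, E={q↦0}, S={0↦5}, K=[mulR :: if0]>
[10] <C=0, E={q↦0}, S={0↦5}, K=[mulL(5) :: if0]>
[11] <C=(let x = -3 in 6), E={q↦0}, S={0↦5}, K=∅>
[12] <C=-3, E={q↦0}, S={0↦5}, K=[let x]>
[13] <C=6, E={x↦1, q↦0}, S={0↦5, 1↦-3}, K=∅>
→ final value 6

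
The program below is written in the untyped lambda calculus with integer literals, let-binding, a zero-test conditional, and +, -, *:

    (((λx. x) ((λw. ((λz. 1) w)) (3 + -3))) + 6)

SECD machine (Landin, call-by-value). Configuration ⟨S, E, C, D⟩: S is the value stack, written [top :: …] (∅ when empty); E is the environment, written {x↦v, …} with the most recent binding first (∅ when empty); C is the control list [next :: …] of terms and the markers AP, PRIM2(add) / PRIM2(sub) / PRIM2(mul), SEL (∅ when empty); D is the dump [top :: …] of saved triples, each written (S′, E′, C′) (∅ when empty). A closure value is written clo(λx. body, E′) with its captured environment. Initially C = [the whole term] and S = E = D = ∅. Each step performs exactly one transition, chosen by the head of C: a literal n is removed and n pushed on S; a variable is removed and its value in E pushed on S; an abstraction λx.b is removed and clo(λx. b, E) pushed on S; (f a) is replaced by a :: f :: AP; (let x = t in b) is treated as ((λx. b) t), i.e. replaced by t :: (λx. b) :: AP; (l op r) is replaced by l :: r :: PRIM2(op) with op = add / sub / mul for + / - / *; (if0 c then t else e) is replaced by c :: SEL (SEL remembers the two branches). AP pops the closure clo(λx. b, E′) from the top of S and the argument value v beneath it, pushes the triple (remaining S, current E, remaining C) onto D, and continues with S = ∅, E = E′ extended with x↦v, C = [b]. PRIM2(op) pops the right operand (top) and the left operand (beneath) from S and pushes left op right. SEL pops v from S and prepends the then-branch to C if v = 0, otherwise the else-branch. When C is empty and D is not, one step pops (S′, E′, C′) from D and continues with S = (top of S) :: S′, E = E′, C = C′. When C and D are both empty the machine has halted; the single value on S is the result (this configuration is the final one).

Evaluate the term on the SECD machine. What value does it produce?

0. <S=∅, E=∅, C=[(((λx. x) ((λw. ((λz. 1) w)) (3 + -3))) + 6)], D=∅>
1. <S=∅, E=∅, C=[((λx. x) ((λw. ((λz. 1) w)) (3 + -3))) :: 6 :: PRIM2(add)], D=∅>
2. <S=∅, E=∅, C=[((λw. ((λz. 1) w)) (3 + -3)) :: (λx. x) :: AP :: 6 :: PRIM2(add)], D=∅>
3. <S=∅, E=∅, C=[(3 + -3) :: (λw. ((λz. 1) w)) :: AP :: (λx. x) :: AP :: 6 :: PRIM2(add)], D=∅>
4. <S=∅, E=∅, C=[3 :: -3 :: PRIM2(add) :: (λw. ((λz. 1) w)) :: AP :: (λx. x) :: AP :: 6 :: PRIM2(add)], D=∅>
5. <S=[3], E=∅, C=[-3 :: PRIM2(add) :: (λw. ((λz. 1) w)) :: AP :: (λx. x) :: AP :: 6 :: PRIM2(add)], D=∅>
6. <S=[-3 :: 3], E=∅, C=[PRIM2(add) :: (λw. ((λz. 1) w)) :: AP :: (λx. x) :: AP :: 6 :: PRIM2(add)], D=∅>
7. <S=[0], E=∅, C=[(λw. ((λz. 1) w)) :: AP :: (λx. x) :: AP :: 6 :: PRIM2(add)], D=∅>
8. <S=[clo(λw. ((λz. 1) w), ∅) :: 0], E=∅, C=[AP :: (λx. x) :: AP :: 6 :: PRIM2(add)], D=∅>
9. <S=∅, E={w↦0}, C=[((λz. 1) w)], D=[(∅, ∅, [(λx. x) :: AP :: 6 :: PRIM2(add)])]>
10. <S=∅, E={w↦0}, C=[w :: (λz. 1) :: AP], D=[(∅, ∅, [(λx. x) :: AP :: 6 :: PRIM2(add)])]>
11. <S=[0], E={w↦0}, C=[(λz. 1) :: AP], D=[(∅, ∅, [(λx. x) :: AP :: 6 :: PRIM2(add)])]>
12. <S=[clo(λz. 1, {w↦0}) :: 0], E={w↦0}, C=[AP], D=[(∅, ∅, [(λx. x) :: AP :: 6 :: PRIM2(add)])]>
13. <S=∅, E={z↦0, w↦0}, C=[1], D=[(∅, {w↦0}, ∅) :: (∅, ∅, [(λx. x) :: AP :: 6 :: PRIM2(add)])]>
14. <S=[1], E={z↦0, w↦0}, C=∅, D=[(∅, {w↦0}, ∅) :: (∅, ∅, [(λx. x) :: AP :: 6 :: PRIM2(add)])]>
15. <S=[1], E={w↦0}, C=∅, D=[(∅, ∅, [(λx. x) :: AP :: 6 :: PRIM2(add)])]>
16. <S=[1], E=∅, C=[(λx. x) :: AP :: 6 :: PRIM2(add)], D=∅>
17. <S=[clo(λx. x, ∅) :: 1], E=∅, C=[AP :: 6 :: PRIM2(add)], D=∅>
18. <S=∅, E={x↦1}, C=[x], D=[(∅, ∅, [6 :: PRIM2(add)])]>
19. <S=[1], E={x↦1}, C=∅, D=[(∅, ∅, [6 :: PRIM2(add)])]>
20. <S=[1], E=∅, C=[6 :: PRIM2(add)], D=∅>
21. <S=[6 :: 1], E=∅, C=[PRIM2(add)], D=∅>
22. <S=[7], E=∅, C=∅, D=∅>
→ final value 7

Answer: 7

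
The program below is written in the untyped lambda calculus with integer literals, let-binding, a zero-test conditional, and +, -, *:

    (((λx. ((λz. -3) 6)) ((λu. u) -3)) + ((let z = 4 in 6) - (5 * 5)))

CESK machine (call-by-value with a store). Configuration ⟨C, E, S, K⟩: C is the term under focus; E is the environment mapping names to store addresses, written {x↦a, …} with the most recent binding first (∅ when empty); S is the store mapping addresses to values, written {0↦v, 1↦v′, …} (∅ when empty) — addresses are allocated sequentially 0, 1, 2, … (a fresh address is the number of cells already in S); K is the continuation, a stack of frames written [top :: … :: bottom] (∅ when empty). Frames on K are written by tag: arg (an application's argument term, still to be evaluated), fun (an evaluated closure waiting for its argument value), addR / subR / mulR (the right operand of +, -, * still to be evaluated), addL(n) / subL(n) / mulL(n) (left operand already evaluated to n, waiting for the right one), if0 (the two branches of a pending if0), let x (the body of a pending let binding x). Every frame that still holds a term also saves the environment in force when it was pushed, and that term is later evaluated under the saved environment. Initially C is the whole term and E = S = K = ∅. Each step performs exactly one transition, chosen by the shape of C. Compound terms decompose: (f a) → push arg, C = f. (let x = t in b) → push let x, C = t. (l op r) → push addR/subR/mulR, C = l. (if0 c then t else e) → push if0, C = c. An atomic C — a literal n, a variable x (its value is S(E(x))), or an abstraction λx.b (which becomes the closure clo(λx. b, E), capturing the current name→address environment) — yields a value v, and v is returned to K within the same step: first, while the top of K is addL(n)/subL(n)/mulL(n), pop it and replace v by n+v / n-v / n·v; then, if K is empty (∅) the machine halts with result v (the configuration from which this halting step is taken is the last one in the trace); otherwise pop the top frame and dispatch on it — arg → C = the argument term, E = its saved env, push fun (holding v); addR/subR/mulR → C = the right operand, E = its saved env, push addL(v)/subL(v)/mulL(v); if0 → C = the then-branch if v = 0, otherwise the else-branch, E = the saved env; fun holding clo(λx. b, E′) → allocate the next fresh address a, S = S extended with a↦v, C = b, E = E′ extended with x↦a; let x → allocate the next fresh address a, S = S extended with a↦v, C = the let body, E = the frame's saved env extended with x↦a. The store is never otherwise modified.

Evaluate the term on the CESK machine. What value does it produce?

Answer: -22

Machine steps:
0. <C=(((λx. ((λz. -3) 6)) ((λu. u) -3)) + ((let z = 4 in 6) - (5 * 5))), E=∅, S=∅, K=∅>
1. <C=((λx. ((λz. -3) 6)) ((λu. u) -3)), E=∅, S=∅, K=[addR]>
2. <C=(λx. ((λz. -3) 6)), E=∅, S=∅, K=[arg :: addR]>
3. <C=((λu. u) -3), E=∅, S=∅, K=[fun :: addR]>
4. <C=(λu. u), E=∅, S=∅, K=[arg :: fun :: addR]>
5. <C=-3, E=∅, S=∅, K=[fun :: fun :: addR]>
6. <C=u, E={u↦0}, S={0↦-3}, K=[fun :: addR]>
7. <C=((λz. -3) 6), E={x↦1}, S={0↦-3, 1↦-3}, K=[addR]>
8. <C=(λz. -3), E={x↦1}, S={0↦-3, 1↦-3}, K=[arg :: addR]>
9. <C=6, E={x↦1}, S={0↦-3, 1↦-3}, K=[fun :: addR]>
10. <C=-3, E={z↦2, x↦1}, S={0↦-3, 1↦-3, 2↦6}, K=[addR]>
11. <C=((let z = 4 in 6) - (5 * 5)), E=∅, S={0↦-3, 1↦-3, 2↦6}, K=[addL(-3)]>
12. <C=(let z = 4 in 6), E=∅, S={0↦-3, 1↦-3, 2↦6}, K=[subR :: addL(-3)]>
13. <C=4, E=∅, S={0↦-3, 1↦-3, 2↦6}, K=[let z :: subR :: addL(-3)]>
14. <C=6, E={z↦3}, S={0↦-3, 1↦-3, 2↦6, 3↦4}, K=[subR :: addL(-3)]>
15. <C=(5 * 5), E=∅, S={0↦-3, 1↦-3, 2↦6, 3↦4}, K=[subL(6) :: addL(-3)]>
16. <C=5, E=∅, S={0↦-3, 1↦-3, 2↦6, 3↦4}, K=[mulR :: subL(6) :: addL(-3)]>
17. <C=5, E=∅, S={0↦-3, 1↦-3, 2↦6, 3↦4}, K=[mulL(5) :: subL(6) :: addL(-3)]>
→ final value -22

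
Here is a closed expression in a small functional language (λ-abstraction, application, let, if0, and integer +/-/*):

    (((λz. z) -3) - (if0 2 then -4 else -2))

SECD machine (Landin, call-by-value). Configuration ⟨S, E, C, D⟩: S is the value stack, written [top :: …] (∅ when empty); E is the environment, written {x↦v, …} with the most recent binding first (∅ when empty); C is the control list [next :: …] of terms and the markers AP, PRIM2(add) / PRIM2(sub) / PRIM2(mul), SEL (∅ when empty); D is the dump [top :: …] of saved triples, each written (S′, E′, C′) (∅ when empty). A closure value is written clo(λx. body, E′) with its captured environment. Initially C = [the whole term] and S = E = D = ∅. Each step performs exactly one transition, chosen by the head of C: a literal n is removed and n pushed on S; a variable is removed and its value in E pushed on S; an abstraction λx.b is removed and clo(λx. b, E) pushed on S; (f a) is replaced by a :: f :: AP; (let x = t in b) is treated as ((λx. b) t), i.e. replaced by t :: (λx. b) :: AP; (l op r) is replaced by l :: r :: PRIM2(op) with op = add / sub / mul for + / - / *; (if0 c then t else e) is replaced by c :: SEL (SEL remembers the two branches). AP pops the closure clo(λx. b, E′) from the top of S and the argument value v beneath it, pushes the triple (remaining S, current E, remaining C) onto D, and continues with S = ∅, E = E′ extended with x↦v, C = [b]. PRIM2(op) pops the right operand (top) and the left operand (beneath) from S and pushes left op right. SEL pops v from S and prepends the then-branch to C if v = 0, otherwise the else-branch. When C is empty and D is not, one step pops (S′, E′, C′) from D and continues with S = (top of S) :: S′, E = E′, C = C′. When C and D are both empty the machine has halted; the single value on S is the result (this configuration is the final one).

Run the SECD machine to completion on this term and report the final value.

0. [S=∅ | E=∅ | C=[(((λz. z) -3) - (if0 2 then -4 else -2))] | D=∅]
1. [S=∅ | E=∅ | C=[((λz. z) -3) :: (if0 2 then -4 else -2) :: PRIM2(sub)] | D=∅]
2. [S=∅ | E=∅ | C=[-3 :: (λz. z) :: AP :: (if0 2 then -4 else -2) :: PRIM2(sub)] | D=∅]
3. [S=[-3] | E=∅ | C=[(λz. z) :: AP :: (if0 2 then -4 else -2) :: PRIM2(sub)] | D=∅]
4. [S=[clo(λz. z, ∅) :: -3] | E=∅ | C=[AP :: (if0 2 then -4 else -2) :: PRIM2(sub)] | D=∅]
5. [S=∅ | E={z↦-3} | C=[z] | D=[(∅, ∅, [(if0 2 then -4 else -2) :: PRIM2(sub)])]]
6. [S=[-3] | E={z↦-3} | C=∅ | D=[(∅, ∅, [(if0 2 then -4 else -2) :: PRIM2(sub)])]]
7. [S=[-3] | E=∅ | C=[(if0 2 then -4 else -2) :: PRIM2(sub)] | D=∅]
8. [S=[-3] | E=∅ | C=[2 :: SEL :: PRIM2(sub)] | D=∅]
9. [S=[2 :: -3] | E=∅ | C=[SEL :: PRIM2(sub)] | D=∅]
10. [S=[-3] | E=∅ | C=[-2 :: PRIM2(sub)] | D=∅]
11. [S=[-2 :: -3] | E=∅ | C=[PRIM2(sub)] | D=∅]
12. [S=[-1] | E=∅ | C=∅ | D=∅]
→ final value -1

Answer: -1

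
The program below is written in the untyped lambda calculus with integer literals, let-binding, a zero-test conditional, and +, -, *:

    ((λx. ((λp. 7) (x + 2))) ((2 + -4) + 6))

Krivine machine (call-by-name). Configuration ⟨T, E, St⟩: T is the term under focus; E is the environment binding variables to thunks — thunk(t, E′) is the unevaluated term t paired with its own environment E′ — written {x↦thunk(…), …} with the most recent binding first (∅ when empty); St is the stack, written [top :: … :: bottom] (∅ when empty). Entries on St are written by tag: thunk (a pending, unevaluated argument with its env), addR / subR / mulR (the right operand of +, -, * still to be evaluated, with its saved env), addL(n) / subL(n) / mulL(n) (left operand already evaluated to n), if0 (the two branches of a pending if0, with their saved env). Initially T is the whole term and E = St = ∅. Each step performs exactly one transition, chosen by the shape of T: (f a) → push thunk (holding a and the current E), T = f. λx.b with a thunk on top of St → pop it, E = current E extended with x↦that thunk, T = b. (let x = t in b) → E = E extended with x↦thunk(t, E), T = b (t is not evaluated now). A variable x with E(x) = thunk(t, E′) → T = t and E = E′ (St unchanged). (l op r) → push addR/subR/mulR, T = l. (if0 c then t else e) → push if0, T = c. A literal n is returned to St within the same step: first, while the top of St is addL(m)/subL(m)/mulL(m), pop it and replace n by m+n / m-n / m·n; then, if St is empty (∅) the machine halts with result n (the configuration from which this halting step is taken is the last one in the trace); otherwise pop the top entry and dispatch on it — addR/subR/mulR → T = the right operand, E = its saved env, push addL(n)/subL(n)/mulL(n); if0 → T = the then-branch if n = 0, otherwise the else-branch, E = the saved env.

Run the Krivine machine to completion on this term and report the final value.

[0] ⟨T=((λx. ((λp. 7) (x + 2))) ((2 + -4) + 6)); E=∅; St=∅⟩
[1] ⟨T=(λx. ((λp. 7) (x + 2))); E=∅; St=[thunk]⟩
[2] ⟨T=((λp. 7) (x + 2)); E={x↦thunk(((2 + -4) + 6), ∅)}; St=∅⟩
[3] ⟨T=(λp. 7); E={x↦thunk(((2 + -4) + 6), ∅)}; St=[thunk]⟩
[4] ⟨T=7; E={p↦thunk((x + 2), {x↦thunk(((2 + -4) + 6), ∅)}), x↦thunk(((2 + -4) + 6), ∅)}; St=∅⟩
→ final value 7

Answer: 7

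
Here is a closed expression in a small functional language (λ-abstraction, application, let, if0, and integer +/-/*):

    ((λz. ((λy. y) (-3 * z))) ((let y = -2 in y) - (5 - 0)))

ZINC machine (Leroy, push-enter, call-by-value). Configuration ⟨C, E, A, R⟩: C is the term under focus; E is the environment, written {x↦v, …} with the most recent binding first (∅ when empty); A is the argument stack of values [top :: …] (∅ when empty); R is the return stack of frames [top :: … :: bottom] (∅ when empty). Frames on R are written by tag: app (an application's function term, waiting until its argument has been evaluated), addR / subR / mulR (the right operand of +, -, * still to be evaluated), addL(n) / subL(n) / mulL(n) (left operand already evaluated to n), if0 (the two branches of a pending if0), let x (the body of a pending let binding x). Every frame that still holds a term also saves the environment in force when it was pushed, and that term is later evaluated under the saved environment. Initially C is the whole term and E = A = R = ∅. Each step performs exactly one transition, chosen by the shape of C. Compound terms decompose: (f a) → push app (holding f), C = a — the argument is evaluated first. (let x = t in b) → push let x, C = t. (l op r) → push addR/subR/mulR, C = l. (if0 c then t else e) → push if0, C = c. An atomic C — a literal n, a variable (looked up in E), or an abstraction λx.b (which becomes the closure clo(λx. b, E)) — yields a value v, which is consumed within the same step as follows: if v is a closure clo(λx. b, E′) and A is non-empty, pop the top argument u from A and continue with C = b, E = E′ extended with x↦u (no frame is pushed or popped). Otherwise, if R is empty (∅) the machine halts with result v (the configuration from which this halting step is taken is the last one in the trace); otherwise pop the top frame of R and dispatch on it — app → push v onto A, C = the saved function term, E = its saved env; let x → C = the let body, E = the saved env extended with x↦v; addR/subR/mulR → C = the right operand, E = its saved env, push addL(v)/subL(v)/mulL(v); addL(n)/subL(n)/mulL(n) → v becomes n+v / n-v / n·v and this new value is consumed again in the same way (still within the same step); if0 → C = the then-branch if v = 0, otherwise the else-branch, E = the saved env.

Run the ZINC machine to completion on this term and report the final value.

0. <C=((λz. ((λy. y) (-3 * z))) ((let y = -2 in y) - (5 - 0))), E=∅, A=∅, R=∅>
1. <C=((let y = -2 in y) - (5 - 0)), E=∅, A=∅, R=[app]>
2. <C=(let y = -2 in y), E=∅, A=∅, R=[subR :: app]>
3. <C=-2, E=∅, A=∅, R=[let y :: subR :: app]>
4. <C=y, E={y↦-2}, A=∅, R=[subR :: app]>
5. <C=(5 - 0), E=∅, A=∅, R=[subL(-2) :: app]>
6. <C=5, E=∅, A=∅, R=[subR :: subL(-2) :: app]>
7. <C=0, E=∅, A=∅, R=[subL(5) :: subL(-2) :: app]>
8. <C=(λz. ((λy. y) (-3 * z))), E=∅, A=[-7], R=∅>
9. <C=((λy. y) (-3 * z)), E={z↦-7}, A=∅, R=∅>
10. <C=(-3 * z), E={z↦-7}, A=∅, R=[app]>
11. <C=-3, E={z↦-7}, A=∅, R=[mulR :: app]>
12. <C=z, E={z↦-7}, A=∅, R=[mulL(-3) :: app]>
13. <C=(λy. y), E={z↦-7}, A=[21], R=∅>
14. <C=y, E={y↦21, z↦-7}, A=∅, R=∅>
→ final value 21

Answer: 21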